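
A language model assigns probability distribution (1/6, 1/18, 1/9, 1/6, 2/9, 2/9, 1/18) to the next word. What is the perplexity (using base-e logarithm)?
6.2403

Perplexity is e^H (or exp(H) for natural log).

First, H = -Σ p log p = 1.8310 nats
Perplexity = e^1.8310 = 6.2403

Interpretation: The model's uncertainty is equivalent to choosing uniformly among 6.2 options.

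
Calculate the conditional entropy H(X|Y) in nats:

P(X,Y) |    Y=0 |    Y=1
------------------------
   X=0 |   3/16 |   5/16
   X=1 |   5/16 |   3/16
0.6616 nats

Using the chain rule: H(X|Y) = H(X,Y) - H(Y)

First, compute H(X,Y) = 1.3547 nats

Marginal P(Y) = (1/2, 1/2)
H(Y) = 0.6931 nats

H(X|Y) = H(X,Y) - H(Y) = 1.3547 - 0.6931 = 0.6616 nats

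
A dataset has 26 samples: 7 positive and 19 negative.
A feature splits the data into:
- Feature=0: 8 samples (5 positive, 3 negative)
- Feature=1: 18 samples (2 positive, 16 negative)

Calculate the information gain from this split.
0.1983 bits

Information Gain = H(Y) - H(Y|Feature)

Before split:
P(positive) = 7/26 = 0.2692
H(Y) = 0.8404 bits

After split:
Feature=0: H = 0.9544 bits (weight = 8/26)
Feature=1: H = 0.5033 bits (weight = 18/26)
H(Y|Feature) = (8/26)×0.9544 + (18/26)×0.5033 = 0.6421 bits

Information Gain = 0.8404 - 0.6421 = 0.1983 bits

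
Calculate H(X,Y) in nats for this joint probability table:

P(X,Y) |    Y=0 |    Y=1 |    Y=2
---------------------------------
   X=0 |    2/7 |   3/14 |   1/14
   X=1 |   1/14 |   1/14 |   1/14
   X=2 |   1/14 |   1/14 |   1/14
2.0076 nats

Joint entropy is H(X,Y) = -Σ_{x,y} p(x,y) log p(x,y).

Summing over all non-zero entries:
H(X,Y) = -[2/7·log_e(2/7) + 3/14·log_e(3/14) + 1/14·log_e(1/14) + 1/14·log_e(1/14) + 1/14·log_e(1/14) + 1/14·log_e(1/14) + 1/14·log_e(1/14) + 1/14·log_e(1/14) + 1/14·log_e(1/14)]
H(X,Y) = 2.0076 nats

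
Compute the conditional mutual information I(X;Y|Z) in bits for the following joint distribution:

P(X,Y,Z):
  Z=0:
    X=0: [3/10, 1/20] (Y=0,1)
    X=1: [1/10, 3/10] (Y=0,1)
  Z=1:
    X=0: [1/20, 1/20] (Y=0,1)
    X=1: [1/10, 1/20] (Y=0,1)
0.2210 bits

Conditional mutual information: I(X;Y|Z) = H(X|Z) + H(Y|Z) - H(X,Y|Z)

H(Z) = 0.8113
H(X,Z) = 1.8016 → H(X|Z) = 0.9903
H(Y,Z) = 1.8016 → H(Y|Z) = 0.9903
H(X,Y,Z) = 2.5710 → H(X,Y|Z) = 1.7597

I(X;Y|Z) = 0.9903 + 0.9903 - 1.7597 = 0.2210 bits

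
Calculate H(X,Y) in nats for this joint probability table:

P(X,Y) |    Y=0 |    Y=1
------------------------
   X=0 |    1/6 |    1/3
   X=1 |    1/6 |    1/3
1.3297 nats

Joint entropy is H(X,Y) = -Σ_{x,y} p(x,y) log p(x,y).

Summing over all non-zero entries:
H(X,Y) = -[1/6·log_e(1/6) + 1/3·log_e(1/3) + 1/6·log_e(1/6) + 1/3·log_e(1/3)]
H(X,Y) = 1.3297 nats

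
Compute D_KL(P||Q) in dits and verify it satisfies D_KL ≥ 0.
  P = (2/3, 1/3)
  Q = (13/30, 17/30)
0.0479 dits

KL divergence satisfies the Gibbs inequality: D_KL(P||Q) ≥ 0 for all distributions P, Q.

D_KL(P||Q) = Σ p(x) log(p(x)/q(x))
Term by term:
  x=0: 2/3 × log_10[(2/3)/(13/30)] = 0.1247
  x=1: 1/3 × log_10[(1/3)/(17/30)] = -0.0768
D_KL(P||Q) = 0.0479 dits

D_KL(P||Q) = 0.0479 ≥ 0 ✓

This non-negativity is a fundamental property: relative entropy cannot be negative because it measures how different Q is from P.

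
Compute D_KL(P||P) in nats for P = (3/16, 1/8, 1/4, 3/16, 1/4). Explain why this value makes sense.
0.0000 nats

KL divergence satisfies the Gibbs inequality: D_KL(P||Q) ≥ 0 for all distributions P, Q.

D_KL(P||Q) = Σ p(x) log(p(x)/q(x))
Each term is p(x) × log_e(p(x)/p(x)) = p(x) × log_e(1) = 0, so the sum is 0.
D_KL(P||Q) = 0.0000 nats

When P = Q, the KL divergence is exactly 0, as there is no 'divergence' between identical distributions.

This non-negativity is a fundamental property: relative entropy cannot be negative because it measures how different Q is from P.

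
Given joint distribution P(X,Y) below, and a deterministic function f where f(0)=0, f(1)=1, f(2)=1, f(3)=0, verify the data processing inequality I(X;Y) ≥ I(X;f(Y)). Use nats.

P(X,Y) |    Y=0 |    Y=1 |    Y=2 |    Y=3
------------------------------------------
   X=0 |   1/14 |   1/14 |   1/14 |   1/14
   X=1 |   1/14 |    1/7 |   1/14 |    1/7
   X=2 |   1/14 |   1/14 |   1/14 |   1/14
I(X;Y) = 0.0140, I(X;f(Y)) = 0.0000, inequality holds: 0.0140 ≥ 0.0000

Data Processing Inequality: For any Markov chain X → Y → Z, we have I(X;Y) ≥ I(X;Z).

Here Z = f(Y) is a deterministic function of Y, forming X → Y → Z.

Original I(X;Y) = 0.0140 nats

After applying f:
P(X,Z) where Z=f(Y):
- P(X,Z=0) = P(X,Y=0) + P(X,Y=3)
- P(X,Z=1) = P(X,Y=1) + P(X,Y=2)

I(X;Z) = I(X;f(Y)) = 0.0000 nats

Verification: 0.0140 ≥ 0.0000 ✓

Information cannot be created by processing; the function f can only lose information about X.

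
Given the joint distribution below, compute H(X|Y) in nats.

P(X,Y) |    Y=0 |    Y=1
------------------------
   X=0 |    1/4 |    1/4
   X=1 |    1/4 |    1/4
0.6931 nats

Using the chain rule: H(X|Y) = H(X,Y) - H(Y)

First, compute H(X,Y) = 1.3863 nats

Marginal P(Y) = (1/2, 1/2)
H(Y) = 0.6931 nats

H(X|Y) = H(X,Y) - H(Y) = 1.3863 - 0.6931 = 0.6931 nats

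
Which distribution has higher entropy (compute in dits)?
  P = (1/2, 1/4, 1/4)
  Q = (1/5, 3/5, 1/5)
P

Computing entropies in dits:
H(P) = 0.4515
H(Q) = 0.4127

Distribution P has higher entropy.

Intuition: The distribution closer to uniform (more spread out) has higher entropy.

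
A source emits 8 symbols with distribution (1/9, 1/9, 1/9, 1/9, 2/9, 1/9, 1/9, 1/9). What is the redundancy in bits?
0.0523 bits

Redundancy measures how far a source is from maximum entropy:
R = H_max - H(X)

Maximum entropy for 8 symbols: H_max = log_2(8) = 3.0000 bits
Actual entropy: H(X) = 2.9477 bits
Redundancy: R = 3.0000 - 2.9477 = 0.0523 bits

This redundancy represents potential for compression: the source could be compressed by 0.0523 bits per symbol.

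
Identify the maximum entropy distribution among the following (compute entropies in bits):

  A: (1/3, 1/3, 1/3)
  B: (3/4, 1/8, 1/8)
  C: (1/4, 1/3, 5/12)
A

For a discrete distribution over n outcomes, entropy is maximized by the uniform distribution.

Computing entropies:
H(A) = 1.5850 bits
H(B) = 1.0613 bits
H(C) = 1.5546 bits

The uniform distribution (where all probabilities equal 1/3) achieves the maximum entropy of log_2(3) = 1.5850 bits.

Distribution A has the highest entropy.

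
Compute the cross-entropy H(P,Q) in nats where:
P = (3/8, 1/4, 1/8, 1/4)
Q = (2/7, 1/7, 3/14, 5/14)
1.4062 nats

Cross-entropy: H(P,Q) = -Σ p(x) log q(x)

Alternatively: H(P,Q) = H(P) + D_KL(P||Q)
H(P) = 1.3209 nats
D_KL(P||Q) = 0.0853 nats

H(P,Q) = 1.3209 + 0.0853 = 1.4062 nats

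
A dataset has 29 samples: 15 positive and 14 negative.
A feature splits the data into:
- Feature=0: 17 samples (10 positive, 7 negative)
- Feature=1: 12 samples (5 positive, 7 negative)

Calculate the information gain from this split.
0.0207 bits

Information Gain = H(Y) - H(Y|Feature)

Before split:
P(positive) = 15/29 = 0.5172
H(Y) = 0.9991 bits

After split:
Feature=0: H = 0.9774 bits (weight = 17/29)
Feature=1: H = 0.9799 bits (weight = 12/29)
H(Y|Feature) = (17/29)×0.9774 + (12/29)×0.9799 = 0.9784 bits

Information Gain = 0.9991 - 0.9784 = 0.0207 bits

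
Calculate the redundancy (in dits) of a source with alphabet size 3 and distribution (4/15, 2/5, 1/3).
0.0058 dits

Redundancy measures how far a source is from maximum entropy:
R = H_max - H(X)

Maximum entropy for 3 symbols: H_max = log_10(3) = 0.4771 dits
Actual entropy: H(X) = 0.4713 dits
Redundancy: R = 0.4771 - 0.4713 = 0.0058 dits

This redundancy represents potential for compression: the source could be compressed by 0.0058 dits per symbol.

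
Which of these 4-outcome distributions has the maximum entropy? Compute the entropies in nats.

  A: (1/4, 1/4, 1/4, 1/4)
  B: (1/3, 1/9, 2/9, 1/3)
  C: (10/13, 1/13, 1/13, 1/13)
A

For a discrete distribution over n outcomes, entropy is maximized by the uniform distribution.

Computing entropies:
H(A) = 1.3863 nats
H(B) = 1.3108 nats
H(C) = 0.7937 nats

The uniform distribution (where all probabilities equal 1/4) achieves the maximum entropy of log_e(4) = 1.3863 nats.

Distribution A has the highest entropy.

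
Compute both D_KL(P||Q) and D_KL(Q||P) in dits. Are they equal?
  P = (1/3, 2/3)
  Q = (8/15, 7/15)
D_KL(P||Q) = 0.0352, D_KL(Q||P) = 0.0366

KL divergence is not symmetric: D_KL(P||Q) ≠ D_KL(Q||P) in general.

D_KL(P||Q) = 0.0352 dits
D_KL(Q||P) = 0.0366 dits

No, they are not equal!

This asymmetry is why KL divergence is not a true distance metric.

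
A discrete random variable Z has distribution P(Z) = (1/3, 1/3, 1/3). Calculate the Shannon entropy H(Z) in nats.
1.0986 nats

Shannon entropy is H(X) = -Σ p(x) log p(x).

For P = (1/3, 1/3, 1/3):
H = -1/3 × log_e(1/3) -1/3 × log_e(1/3) -1/3 × log_e(1/3)
H = 1.0986 nats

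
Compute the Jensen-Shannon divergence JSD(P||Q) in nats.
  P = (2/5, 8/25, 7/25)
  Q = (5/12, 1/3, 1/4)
0.0006 nats

Jensen-Shannon divergence is:
JSD(P||Q) = 0.5 × D_KL(P||M) + 0.5 × D_KL(Q||M)
where M = 0.5 × (P + Q) is the mixture distribution.

M = 0.5 × (2/5, 8/25, 7/25) + 0.5 × (5/12, 1/3, 1/4) = (0.408333, 0.326667, 0.265)

D_KL(P||M) = 0.0006 nats
D_KL(Q||M) = 0.0006 nats

JSD(P||Q) = 0.5 × 0.0006 + 0.5 × 0.0006 = 0.0006 nats

Unlike KL divergence, JSD is symmetric and bounded: 0 ≤ JSD ≤ log(2).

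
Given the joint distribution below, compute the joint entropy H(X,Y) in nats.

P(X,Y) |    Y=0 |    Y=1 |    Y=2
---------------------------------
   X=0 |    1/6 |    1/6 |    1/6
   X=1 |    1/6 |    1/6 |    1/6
1.7918 nats

Joint entropy is H(X,Y) = -Σ_{x,y} p(x,y) log p(x,y).

Summing over all non-zero entries:
H(X,Y) = -[1/6·log_e(1/6) + 1/6·log_e(1/6) + 1/6·log_e(1/6) + 1/6·log_e(1/6) + 1/6·log_e(1/6) + 1/6·log_e(1/6)]
H(X,Y) = 1.7918 nats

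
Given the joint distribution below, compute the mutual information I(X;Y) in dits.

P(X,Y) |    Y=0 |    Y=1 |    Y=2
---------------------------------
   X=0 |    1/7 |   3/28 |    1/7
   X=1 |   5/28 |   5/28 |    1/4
0.0012 dits

Mutual information: I(X;Y) = H(X) + H(Y) - H(X,Y)

Marginals:
P(X) = (11/28, 17/28), H(X) = 0.2910 dits
P(Y) = (9/28, 2/7, 11/28), H(Y) = 0.4733 dits

Joint entropy: H(X,Y) = 0.7631 dits

I(X;Y) = 0.2910 + 0.4733 - 0.7631 = 0.0012 dits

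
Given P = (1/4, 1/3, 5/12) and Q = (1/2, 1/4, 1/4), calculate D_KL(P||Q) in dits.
0.0588 dits

KL divergence: D_KL(P||Q) = Σ p(x) log(p(x)/q(x))

Computing term by term:
  x=0: 1/4 × log_10[(1/4)/(1/2)] = 1/4 × -0.3010 = -0.0753
  x=1: 1/3 × log_10[(1/3)/(1/4)] = 1/3 × 0.1249 = 0.0416
  x=2: 5/12 × log_10[(5/12)/(1/4)] = 5/12 × 0.2218 = 0.0924

D_KL(P||Q) = 0.0588 dits

Note: KL divergence is always non-negative and equals 0 iff P = Q.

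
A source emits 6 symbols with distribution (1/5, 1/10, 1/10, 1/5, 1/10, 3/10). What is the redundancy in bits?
0.1385 bits

Redundancy measures how far a source is from maximum entropy:
R = H_max - H(X)

Maximum entropy for 6 symbols: H_max = log_2(6) = 2.5850 bits
Actual entropy: H(X) = 2.4464 bits
Redundancy: R = 2.5850 - 2.4464 = 0.1385 bits

This redundancy represents potential for compression: the source could be compressed by 0.1385 bits per symbol.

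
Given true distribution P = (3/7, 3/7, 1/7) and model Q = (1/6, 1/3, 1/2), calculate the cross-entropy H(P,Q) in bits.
1.9300 bits

Cross-entropy: H(P,Q) = -Σ p(x) log q(x)

Alternatively: H(P,Q) = H(P) + D_KL(P||Q)
H(P) = 1.4488 bits
D_KL(P||Q) = 0.4812 bits

H(P,Q) = 1.4488 + 0.4812 = 1.9300 bits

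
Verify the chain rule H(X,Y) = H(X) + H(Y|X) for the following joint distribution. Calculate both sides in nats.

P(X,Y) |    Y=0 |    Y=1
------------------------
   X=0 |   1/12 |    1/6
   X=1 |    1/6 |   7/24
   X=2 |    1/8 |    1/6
H(X,Y) = 1.7223, H(X) = 1.0635, H(Y|X) = 0.6587 (all in nats)

Chain rule: H(X,Y) = H(X) + H(Y|X)

Left side — joint entropy directly:
H(X,Y) = -Σ p(x,y) log p(x,y) = 1.7223 nats

Right side — compute H(Y|X) from the conditional distributions:
P(X) = (1/4, 11/24, 7/24), so H(X) = 1.0635 nats
H(Y|X) = Σ_x P(X=x) · H(Y|X=x):
  P(Y|X=0) = (1/3, 2/3), H(Y|X=0) = 0.6365, weight P(X=0) = 1/4
  P(Y|X=1) = (4/11, 7/11), H(Y|X=1) = 0.6555, weight P(X=1) = 11/24
  P(Y|X=2) = (3/7, 4/7), H(Y|X=2) = 0.6829, weight P(X=2) = 7/24
H(Y|X) = 0.6587 nats

H(X) + H(Y|X) = 1.0635 + 0.6587 = 1.7223 nats

Both sides equal 1.7223 nats. ✓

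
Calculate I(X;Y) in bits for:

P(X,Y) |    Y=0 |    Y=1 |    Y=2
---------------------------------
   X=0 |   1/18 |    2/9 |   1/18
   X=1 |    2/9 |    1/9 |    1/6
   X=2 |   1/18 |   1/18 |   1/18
0.1249 bits

Mutual information: I(X;Y) = H(X) + H(Y) - H(X,Y)

Marginals:
P(X) = (1/3, 1/2, 1/6), H(X) = 1.4591 bits
P(Y) = (1/3, 7/18, 5/18), H(Y) = 1.5715 bits

Joint entropy: H(X,Y) = 2.9058 bits

I(X;Y) = 1.4591 + 1.5715 - 2.9058 = 0.1249 bits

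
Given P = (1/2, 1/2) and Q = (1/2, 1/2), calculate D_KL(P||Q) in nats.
0.0000 nats

KL divergence: D_KL(P||Q) = Σ p(x) log(p(x)/q(x))

Computing term by term:
  x=0: 1/2 × log_e[(1/2)/(1/2)] = 1/2 × 0.0000 = 0.0000
  x=1: 1/2 × log_e[(1/2)/(1/2)] = 1/2 × 0.0000 = 0.0000

D_KL(P||Q) = 0.0000 nats

Note: KL divergence is always non-negative and equals 0 iff P = Q.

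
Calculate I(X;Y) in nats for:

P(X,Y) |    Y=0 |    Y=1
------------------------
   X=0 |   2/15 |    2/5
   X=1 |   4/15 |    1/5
0.0544 nats

Mutual information: I(X;Y) = H(X) + H(Y) - H(X,Y)

Marginals:
P(X) = (8/15, 7/15), H(X) = 0.6909 nats
P(Y) = (2/5, 3/5), H(Y) = 0.6730 nats

Joint entropy: H(X,Y) = 1.3095 nats

I(X;Y) = 0.6909 + 0.6730 - 1.3095 = 0.0544 nats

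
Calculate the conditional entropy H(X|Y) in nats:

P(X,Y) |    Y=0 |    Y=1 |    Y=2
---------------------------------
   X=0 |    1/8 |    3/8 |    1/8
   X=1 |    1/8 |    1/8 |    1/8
0.6277 nats

Using the chain rule: H(X|Y) = H(X,Y) - H(Y)

First, compute H(X,Y) = 1.6675 nats

Marginal P(Y) = (1/4, 1/2, 1/4)
H(Y) = 1.0397 nats

H(X|Y) = H(X,Y) - H(Y) = 1.6675 - 1.0397 = 0.6277 nats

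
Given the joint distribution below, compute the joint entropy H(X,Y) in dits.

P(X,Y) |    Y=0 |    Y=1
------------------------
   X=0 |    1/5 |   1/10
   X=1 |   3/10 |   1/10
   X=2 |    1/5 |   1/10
0.7365 dits

Joint entropy is H(X,Y) = -Σ_{x,y} p(x,y) log p(x,y).

Summing over all non-zero entries:
H(X,Y) = -[1/5·log_10(1/5) + 1/10·log_10(1/10) + 3/10·log_10(3/10) + 1/10·log_10(1/10) + 1/5·log_10(1/5) + 1/10·log_10(1/10)]
H(X,Y) = 0.7365 dits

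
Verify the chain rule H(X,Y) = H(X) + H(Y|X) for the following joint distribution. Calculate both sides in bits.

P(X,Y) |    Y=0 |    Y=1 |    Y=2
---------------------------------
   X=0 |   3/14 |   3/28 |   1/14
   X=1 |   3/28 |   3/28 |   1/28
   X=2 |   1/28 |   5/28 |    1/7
H(X,Y) = 2.9722, H(X) = 1.5601, H(Y|X) = 1.4122 (all in bits)

Chain rule: H(X,Y) = H(X) + H(Y|X)

Left side — joint entropy directly:
H(X,Y) = -Σ p(x,y) log p(x,y) = 2.9722 bits

Right side — compute H(Y|X) from the conditional distributions:
P(X) = (11/28, 1/4, 5/14), so H(X) = 1.5601 bits
H(Y|X) = Σ_x P(X=x) · H(Y|X=x):
  P(Y|X=0) = (6/11, 3/11, 2/11), H(Y|X=0) = 1.4354, weight P(X=0) = 11/28
  P(Y|X=1) = (3/7, 3/7, 1/7), H(Y|X=1) = 1.4488, weight P(X=1) = 1/4
  P(Y|X=2) = (1/10, 1/2, 2/5), H(Y|X=2) = 1.3610, weight P(X=2) = 5/14
H(Y|X) = 1.4122 bits

H(X) + H(Y|X) = 1.5601 + 1.4122 = 2.9722 bits

Both sides equal 2.9722 bits. ✓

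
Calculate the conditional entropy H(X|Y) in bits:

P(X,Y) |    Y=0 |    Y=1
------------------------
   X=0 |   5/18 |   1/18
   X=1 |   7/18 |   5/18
0.8699 bits

Using the chain rule: H(X|Y) = H(X,Y) - H(Y)

First, compute H(X,Y) = 1.7882 bits

Marginal P(Y) = (2/3, 1/3)
H(Y) = 0.9183 bits

H(X|Y) = H(X,Y) - H(Y) = 1.7882 - 0.9183 = 0.8699 bits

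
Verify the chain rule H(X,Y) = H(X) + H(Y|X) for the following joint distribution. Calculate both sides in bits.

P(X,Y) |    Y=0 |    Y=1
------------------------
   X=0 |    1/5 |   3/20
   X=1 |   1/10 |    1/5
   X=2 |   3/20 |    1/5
H(X,Y) = 2.5464, H(X) = 1.5813, H(Y|X) = 0.9651 (all in bits)

Chain rule: H(X,Y) = H(X) + H(Y|X)

Left side — joint entropy directly:
H(X,Y) = -Σ p(x,y) log p(x,y) = 2.5464 bits

Right side — compute H(Y|X) from the conditional distributions:
P(X) = (7/20, 3/10, 7/20), so H(X) = 1.5813 bits
H(Y|X) = Σ_x P(X=x) · H(Y|X=x):
  P(Y|X=0) = (4/7, 3/7), H(Y|X=0) = 0.9852, weight P(X=0) = 7/20
  P(Y|X=1) = (1/3, 2/3), H(Y|X=1) = 0.9183, weight P(X=1) = 3/10
  P(Y|X=2) = (3/7, 4/7), H(Y|X=2) = 0.9852, weight P(X=2) = 7/20
H(Y|X) = 0.9651 bits

H(X) + H(Y|X) = 1.5813 + 0.9651 = 2.5464 bits

Both sides equal 2.5464 bits. ✓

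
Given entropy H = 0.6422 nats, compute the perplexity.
1.9007

Perplexity is e^H (or exp(H) for natural log).

H = 0.6422 nats
Perplexity = e^0.6422 = 1.9007

Interpretation: The model's uncertainty is equivalent to choosing uniformly among 1.9 options.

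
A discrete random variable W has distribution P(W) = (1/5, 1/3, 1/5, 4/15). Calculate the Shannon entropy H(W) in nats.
1.3624 nats

Shannon entropy is H(X) = -Σ p(x) log p(x).

For P = (1/5, 1/3, 1/5, 4/15):
H = -1/5 × log_e(1/5) -1/3 × log_e(1/3) -1/5 × log_e(1/5) -4/15 × log_e(4/15)
H = 1.3624 nats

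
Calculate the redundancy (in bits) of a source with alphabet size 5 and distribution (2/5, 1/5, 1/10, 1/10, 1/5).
0.2000 bits

Redundancy measures how far a source is from maximum entropy:
R = H_max - H(X)

Maximum entropy for 5 symbols: H_max = log_2(5) = 2.3219 bits
Actual entropy: H(X) = 2.1219 bits
Redundancy: R = 2.3219 - 2.1219 = 0.2000 bits

This redundancy represents potential for compression: the source could be compressed by 0.2000 bits per symbol.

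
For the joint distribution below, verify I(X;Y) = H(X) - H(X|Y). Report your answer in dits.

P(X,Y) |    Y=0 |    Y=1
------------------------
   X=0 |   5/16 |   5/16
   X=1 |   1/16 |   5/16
I(X;Y) = 0.0258 dits

Mutual information has multiple equivalent forms:
- I(X;Y) = H(X) - H(X|Y)
- I(X;Y) = H(Y) - H(Y|X)
- I(X;Y) = H(X) + H(Y) - H(X,Y)

Computing all quantities:
H(X) = 0.2873, H(Y) = 0.2873, H(X,Y) = 0.5488
H(X|Y) = 0.2615, H(Y|X) = 0.2615

Verification:
H(X) - H(X|Y) = 0.2873 - 0.2615 = 0.0258
H(Y) - H(Y|X) = 0.2873 - 0.2615 = 0.0258
H(X) + H(Y) - H(X,Y) = 0.2873 + 0.2873 - 0.5488 = 0.0258

All forms give I(X;Y) = 0.0258 dits. ✓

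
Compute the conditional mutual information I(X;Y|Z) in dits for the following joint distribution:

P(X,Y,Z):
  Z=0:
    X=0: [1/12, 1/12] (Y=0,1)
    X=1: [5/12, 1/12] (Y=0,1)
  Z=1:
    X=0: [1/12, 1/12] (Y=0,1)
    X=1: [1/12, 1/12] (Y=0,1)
0.0148 dits

Conditional mutual information: I(X;Y|Z) = H(X|Z) + H(Y|Z) - H(X,Y|Z)

H(Z) = 0.2764
H(X,Z) = 0.5396 → H(X|Z) = 0.2632
H(Y,Z) = 0.5396 → H(Y|Z) = 0.2632
H(X,Y,Z) = 0.7879 → H(X,Y|Z) = 0.5115

I(X;Y|Z) = 0.2632 + 0.2632 - 0.5115 = 0.0148 dits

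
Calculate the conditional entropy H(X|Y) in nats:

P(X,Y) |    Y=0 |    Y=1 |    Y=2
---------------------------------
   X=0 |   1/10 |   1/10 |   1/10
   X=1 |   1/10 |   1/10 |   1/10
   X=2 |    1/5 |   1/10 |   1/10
1.0751 nats

Using the chain rule: H(X|Y) = H(X,Y) - H(Y)

First, compute H(X,Y) = 2.1640 nats

Marginal P(Y) = (2/5, 3/10, 3/10)
H(Y) = 1.0889 nats

H(X|Y) = H(X,Y) - H(Y) = 2.1640 - 1.0889 = 1.0751 nats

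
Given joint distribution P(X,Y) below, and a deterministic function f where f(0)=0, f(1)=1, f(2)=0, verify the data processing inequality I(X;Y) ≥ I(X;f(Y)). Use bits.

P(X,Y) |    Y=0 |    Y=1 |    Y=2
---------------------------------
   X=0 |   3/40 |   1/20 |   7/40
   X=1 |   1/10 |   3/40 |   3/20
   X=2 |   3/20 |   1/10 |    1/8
I(X;Y) = 0.0311, I(X;f(Y)) = 0.0072, inequality holds: 0.0311 ≥ 0.0072

Data Processing Inequality: For any Markov chain X → Y → Z, we have I(X;Y) ≥ I(X;Z).

Here Z = f(Y) is a deterministic function of Y, forming X → Y → Z.

Original I(X;Y) = 0.0311 bits

After applying f:
P(X,Z) where Z=f(Y):
- P(X,Z=0) = P(X,Y=0) + P(X,Y=2)
- P(X,Z=1) = P(X,Y=1)

I(X;Z) = I(X;f(Y)) = 0.0072 bits

Verification: 0.0311 ≥ 0.0072 ✓

Information cannot be created by processing; the function f can only lose information about X.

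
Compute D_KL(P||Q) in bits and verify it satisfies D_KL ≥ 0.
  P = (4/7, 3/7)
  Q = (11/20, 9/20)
0.0013 bits

KL divergence satisfies the Gibbs inequality: D_KL(P||Q) ≥ 0 for all distributions P, Q.

D_KL(P||Q) = Σ p(x) log(p(x)/q(x))
Term by term:
  x=0: 4/7 × log_2[(4/7)/(11/20)] = 0.0315
  x=1: 3/7 × log_2[(3/7)/(9/20)] = -0.0302
D_KL(P||Q) = 0.0013 bits

D_KL(P||Q) = 0.0013 ≥ 0 ✓

This non-negativity is a fundamental property: relative entropy cannot be negative because it measures how different Q is from P.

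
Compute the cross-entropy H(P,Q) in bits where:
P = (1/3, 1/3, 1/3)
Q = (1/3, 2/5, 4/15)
1.6046 bits

Cross-entropy: H(P,Q) = -Σ p(x) log q(x)

Alternatively: H(P,Q) = H(P) + D_KL(P||Q)
H(P) = 1.5850 bits
D_KL(P||Q) = 0.0196 bits

H(P,Q) = 1.5850 + 0.0196 = 1.6046 bits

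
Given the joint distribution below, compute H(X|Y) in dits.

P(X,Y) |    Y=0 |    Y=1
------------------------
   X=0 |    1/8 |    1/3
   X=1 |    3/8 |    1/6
0.2603 dits

Using the chain rule: H(X|Y) = H(X,Y) - H(Y)

First, compute H(X,Y) = 0.5614 dits

Marginal P(Y) = (1/2, 1/2)
H(Y) = 0.3010 dits

H(X|Y) = H(X,Y) - H(Y) = 0.5614 - 0.3010 = 0.2603 dits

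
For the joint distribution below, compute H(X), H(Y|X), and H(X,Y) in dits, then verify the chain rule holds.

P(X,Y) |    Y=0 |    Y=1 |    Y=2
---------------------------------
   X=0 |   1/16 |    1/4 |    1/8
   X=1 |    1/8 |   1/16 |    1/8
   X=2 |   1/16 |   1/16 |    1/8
H(X,Y) = 0.9031, H(X) = 0.4654, H(Y|X) = 0.4376 (all in dits)

Chain rule: H(X,Y) = H(X) + H(Y|X)

Left side — joint entropy directly:
H(X,Y) = -Σ p(x,y) log p(x,y) = 0.9031 dits

Right side — compute H(Y|X) from the conditional distributions:
P(X) = (7/16, 5/16, 1/4), so H(X) = 0.4654 dits
H(Y|X) = Σ_x P(X=x) · H(Y|X=x):
  P(Y|X=0) = (1/7, 4/7, 2/7), H(Y|X=0) = 0.4151, weight P(X=0) = 7/16
  P(Y|X=1) = (2/5, 1/5, 2/5), H(Y|X=1) = 0.4581, weight P(X=1) = 5/16
  P(Y|X=2) = (1/4, 1/4, 1/2), H(Y|X=2) = 0.4515, weight P(X=2) = 1/4
H(Y|X) = 0.4376 dits

H(X) + H(Y|X) = 0.4654 + 0.4376 = 0.9031 dits

Both sides equal 0.9031 dits. ✓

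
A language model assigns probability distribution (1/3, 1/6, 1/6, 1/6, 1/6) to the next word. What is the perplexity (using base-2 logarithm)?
4.7622

Perplexity is 2^H (or exp(H) for natural log).

First, H = -Σ p log p = 2.2516 bits
Perplexity = 2^2.2516 = 4.7622

Interpretation: The model's uncertainty is equivalent to choosing uniformly among 4.8 options.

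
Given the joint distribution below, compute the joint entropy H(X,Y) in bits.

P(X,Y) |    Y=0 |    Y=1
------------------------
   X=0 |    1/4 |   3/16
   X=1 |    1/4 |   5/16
1.9772 bits

Joint entropy is H(X,Y) = -Σ_{x,y} p(x,y) log p(x,y).

Summing over all non-zero entries:
H(X,Y) = -[1/4·log_2(1/4) + 3/16·log_2(3/16) + 1/4·log_2(1/4) + 5/16·log_2(5/16)]
H(X,Y) = 1.9772 bits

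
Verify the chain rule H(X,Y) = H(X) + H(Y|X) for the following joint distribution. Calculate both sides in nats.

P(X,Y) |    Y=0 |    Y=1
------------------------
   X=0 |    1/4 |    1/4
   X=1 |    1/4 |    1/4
H(X,Y) = 1.3863, H(X) = 0.6931, H(Y|X) = 0.6931 (all in nats)

Chain rule: H(X,Y) = H(X) + H(Y|X)

Left side — joint entropy directly:
H(X,Y) = -Σ p(x,y) log p(x,y) = 1.3863 nats

Right side — compute H(Y|X) from the conditional distributions:
P(X) = (1/2, 1/2), so H(X) = 0.6931 nats
H(Y|X) = Σ_x P(X=x) · H(Y|X=x):
  P(Y|X=0) = (1/2, 1/2), H(Y|X=0) = 0.6931, weight P(X=0) = 1/2
  P(Y|X=1) = (1/2, 1/2), H(Y|X=1) = 0.6931, weight P(X=1) = 1/2
H(Y|X) = 0.6931 nats

H(X) + H(Y|X) = 0.6931 + 0.6931 = 1.3863 nats

Both sides equal 1.3863 nats. ✓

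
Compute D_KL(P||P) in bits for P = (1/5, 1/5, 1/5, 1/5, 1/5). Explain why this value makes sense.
0.0000 bits

KL divergence satisfies the Gibbs inequality: D_KL(P||Q) ≥ 0 for all distributions P, Q.

D_KL(P||Q) = Σ p(x) log(p(x)/q(x))
Each term is p(x) × log_2(p(x)/p(x)) = p(x) × log_2(1) = 0, so the sum is 0.
D_KL(P||Q) = 0.0000 bits

When P = Q, the KL divergence is exactly 0, as there is no 'divergence' between identical distributions.

This non-negativity is a fundamental property: relative entropy cannot be negative because it measures how different Q is from P.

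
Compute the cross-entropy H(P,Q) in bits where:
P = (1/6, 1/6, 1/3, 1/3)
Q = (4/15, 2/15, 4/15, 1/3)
1.9662 bits

Cross-entropy: H(P,Q) = -Σ p(x) log q(x)

Alternatively: H(P,Q) = H(P) + D_KL(P||Q)
H(P) = 1.9183 bits
D_KL(P||Q) = 0.0480 bits

H(P,Q) = 1.9183 + 0.0480 = 1.9662 bits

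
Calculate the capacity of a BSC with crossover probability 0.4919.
0.0002 bits

For a binary symmetric channel (BSC) with error probability p:
Capacity C = 1 - H(p) bits per symbol

where H(p) = -p log₂(p) - (1-p) log₂(1-p) is the binary entropy function.

H(0.4919) = 0.9998 bits
C = 1 - 0.9998 = 0.0002 bits per symbol

This means we can reliably transmit up to 0.0002 bits of information per channel use.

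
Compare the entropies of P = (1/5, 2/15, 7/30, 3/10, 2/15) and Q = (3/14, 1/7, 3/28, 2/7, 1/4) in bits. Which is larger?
P

Computing entropies in bits:
H(P) = 2.2505
H(Q) = 2.2389

Distribution P has higher entropy.

Intuition: The distribution closer to uniform (more spread out) has higher entropy.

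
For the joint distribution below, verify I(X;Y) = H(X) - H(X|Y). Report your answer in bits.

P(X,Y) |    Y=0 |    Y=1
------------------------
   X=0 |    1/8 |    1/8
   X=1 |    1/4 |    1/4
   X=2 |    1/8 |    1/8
I(X;Y) = 0.0000 bits

Mutual information has multiple equivalent forms:
- I(X;Y) = H(X) - H(X|Y)
- I(X;Y) = H(Y) - H(Y|X)
- I(X;Y) = H(X) + H(Y) - H(X,Y)

Computing all quantities:
H(X) = 1.5000, H(Y) = 1.0000, H(X,Y) = 2.5000
H(X|Y) = 1.5000, H(Y|X) = 1.0000

Verification:
H(X) - H(X|Y) = 1.5000 - 1.5000 = 0.0000
H(Y) - H(Y|X) = 1.0000 - 1.0000 = 0.0000
H(X) + H(Y) - H(X,Y) = 1.5000 + 1.0000 - 2.5000 = 0.0000

All forms give I(X;Y) = 0.0000 bits. ✓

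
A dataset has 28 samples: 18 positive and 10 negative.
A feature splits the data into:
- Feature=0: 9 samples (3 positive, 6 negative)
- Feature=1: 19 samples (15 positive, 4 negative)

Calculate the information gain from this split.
0.1413 bits

Information Gain = H(Y) - H(Y|Feature)

Before split:
P(positive) = 18/28 = 0.6429
H(Y) = 0.9403 bits

After split:
Feature=0: H = 0.9183 bits (weight = 9/28)
Feature=1: H = 0.7425 bits (weight = 19/28)
H(Y|Feature) = (9/28)×0.9183 + (19/28)×0.7425 = 0.7990 bits

Information Gain = 0.9403 - 0.7990 = 0.1413 bits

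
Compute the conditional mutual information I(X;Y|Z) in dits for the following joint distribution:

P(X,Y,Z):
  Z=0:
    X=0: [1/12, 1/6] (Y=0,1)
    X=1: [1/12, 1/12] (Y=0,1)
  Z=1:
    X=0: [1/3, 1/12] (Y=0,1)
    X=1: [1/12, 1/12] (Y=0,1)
0.0133 dits

Conditional mutual information: I(X;Y|Z) = H(X|Z) + H(Y|Z) - H(X,Y|Z)

H(Z) = 0.2950
H(X,Z) = 0.5683 → H(X|Z) = 0.2734
H(Y,Z) = 0.5683 → H(Y|Z) = 0.2734
H(X,Y,Z) = 0.8283 → H(X,Y|Z) = 0.5334

I(X;Y|Z) = 0.2734 + 0.2734 - 0.5334 = 0.0133 dits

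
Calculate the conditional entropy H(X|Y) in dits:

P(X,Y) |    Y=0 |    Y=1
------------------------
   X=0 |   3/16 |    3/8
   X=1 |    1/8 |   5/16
0.2971 dits

Using the chain rule: H(X|Y) = H(X,Y) - H(Y)

First, compute H(X,Y) = 0.5668 dits

Marginal P(Y) = (5/16, 11/16)
H(Y) = 0.2697 dits

H(X|Y) = H(X,Y) - H(Y) = 0.5668 - 0.2697 = 0.2971 dits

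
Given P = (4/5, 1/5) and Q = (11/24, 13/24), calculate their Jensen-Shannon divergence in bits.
0.0929 bits

Jensen-Shannon divergence is:
JSD(P||Q) = 0.5 × D_KL(P||M) + 0.5 × D_KL(Q||M)
where M = 0.5 × (P + Q) is the mixture distribution.

M = 0.5 × (4/5, 1/5) + 0.5 × (11/24, 13/24) = (0.629167, 0.370833)

D_KL(P||M) = 0.0991 bits
D_KL(Q||M) = 0.0866 bits

JSD(P||Q) = 0.5 × 0.0991 + 0.5 × 0.0866 = 0.0929 bits

Unlike KL divergence, JSD is symmetric and bounded: 0 ≤ JSD ≤ log(2).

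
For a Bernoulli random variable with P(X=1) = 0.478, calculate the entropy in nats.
0.6922 nats

The binary entropy function is:
H(p) = -p log(p) - (1-p) log(1-p)

H(0.478) = -0.478 × log_e(0.478) - 0.522 × log_e(0.522)
H(0.478) = 0.6922 nats

Note: Binary entropy is maximized at p=0.5 (H=1 bit) and minimized at p=0 or p=1 (H=0).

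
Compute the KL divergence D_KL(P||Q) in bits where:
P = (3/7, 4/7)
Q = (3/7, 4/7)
0.0000 bits

KL divergence: D_KL(P||Q) = Σ p(x) log(p(x)/q(x))

Computing term by term:
  x=0: 3/7 × log_2[(3/7)/(3/7)] = 3/7 × 0.0000 = 0.0000
  x=1: 4/7 × log_2[(4/7)/(4/7)] = 4/7 × 0.0000 = 0.0000

D_KL(P||Q) = 0.0000 bits

Note: KL divergence is always non-negative and equals 0 iff P = Q.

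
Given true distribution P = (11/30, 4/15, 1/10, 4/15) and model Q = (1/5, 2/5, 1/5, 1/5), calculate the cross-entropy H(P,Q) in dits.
0.6187 dits

Cross-entropy: H(P,Q) = -Σ p(x) log q(x)

Alternatively: H(P,Q) = H(P) + D_KL(P||Q)
H(P) = 0.5659 dits
D_KL(P||Q) = 0.0528 dits

H(P,Q) = 0.5659 + 0.0528 = 0.6187 dits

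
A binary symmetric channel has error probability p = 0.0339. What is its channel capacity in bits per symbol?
0.7864 bits

For a binary symmetric channel (BSC) with error probability p:
Capacity C = 1 - H(p) bits per symbol

where H(p) = -p log₂(p) - (1-p) log₂(1-p) is the binary entropy function.

H(0.0339) = 0.2136 bits
C = 1 - 0.2136 = 0.7864 bits per symbol

This means we can reliably transmit up to 0.7864 bits of information per channel use.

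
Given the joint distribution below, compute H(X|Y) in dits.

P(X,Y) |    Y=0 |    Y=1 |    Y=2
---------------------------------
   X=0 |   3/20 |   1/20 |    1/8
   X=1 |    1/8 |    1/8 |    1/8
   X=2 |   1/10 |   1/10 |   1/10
0.4667 dits

Using the chain rule: H(X|Y) = H(X,Y) - H(Y)

First, compute H(X,Y) = 0.9402 dits

Marginal P(Y) = (3/8, 11/40, 7/20)
H(Y) = 0.4735 dits

H(X|Y) = H(X,Y) - H(Y) = 0.9402 - 0.4735 = 0.4667 dits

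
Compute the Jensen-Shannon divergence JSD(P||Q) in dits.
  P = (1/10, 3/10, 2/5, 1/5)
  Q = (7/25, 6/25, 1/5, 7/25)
0.0192 dits

Jensen-Shannon divergence is:
JSD(P||Q) = 0.5 × D_KL(P||M) + 0.5 × D_KL(Q||M)
where M = 0.5 × (P + Q) is the mixture distribution.

M = 0.5 × (1/10, 3/10, 2/5, 1/5) + 0.5 × (7/25, 6/25, 1/5, 7/25) = (0.19, 0.27, 3/10, 6/25)

D_KL(P||M) = 0.0200 dits
D_KL(Q||M) = 0.0184 dits

JSD(P||Q) = 0.5 × 0.0200 + 0.5 × 0.0184 = 0.0192 dits

Unlike KL divergence, JSD is symmetric and bounded: 0 ≤ JSD ≤ log(2).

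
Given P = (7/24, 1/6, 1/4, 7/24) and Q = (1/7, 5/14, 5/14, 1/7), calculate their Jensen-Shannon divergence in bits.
0.0699 bits

Jensen-Shannon divergence is:
JSD(P||Q) = 0.5 × D_KL(P||M) + 0.5 × D_KL(Q||M)
where M = 0.5 × (P + Q) is the mixture distribution.

M = 0.5 × (7/24, 1/6, 1/4, 7/24) + 0.5 × (1/7, 5/14, 5/14, 1/7) = (0.217262, 0.261905, 0.303571, 0.217262)

D_KL(P||M) = 0.0691 bits
D_KL(Q||M) = 0.0707 bits

JSD(P||Q) = 0.5 × 0.0691 + 0.5 × 0.0707 = 0.0699 bits

Unlike KL divergence, JSD is symmetric and bounded: 0 ≤ JSD ≤ log(2).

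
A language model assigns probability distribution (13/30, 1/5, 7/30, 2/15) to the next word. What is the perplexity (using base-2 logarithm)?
3.6418

Perplexity is 2^H (or exp(H) for natural log).

First, H = -Σ p log p = 1.8647 bits
Perplexity = 2^1.8647 = 3.6418

Interpretation: The model's uncertainty is equivalent to choosing uniformly among 3.6 options.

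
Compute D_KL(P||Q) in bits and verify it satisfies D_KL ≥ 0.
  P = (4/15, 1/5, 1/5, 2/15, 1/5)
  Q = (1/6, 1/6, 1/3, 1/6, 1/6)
0.0957 bits

KL divergence satisfies the Gibbs inequality: D_KL(P||Q) ≥ 0 for all distributions P, Q.

D_KL(P||Q) = Σ p(x) log(p(x)/q(x))
Term by term:
  x=0: 4/15 × log_2[(4/15)/(1/6)] = 0.1808
  x=1: 1/5 × log_2[(1/5)/(1/6)] = 0.0526
  x=2: 1/5 × log_2[(1/5)/(1/3)] = -0.1474
  x=3: 2/15 × log_2[(2/15)/(1/6)] = -0.0429
  x=4: 1/5 × log_2[(1/5)/(1/6)] = 0.0526
D_KL(P||Q) = 0.0957 bits

D_KL(P||Q) = 0.0957 ≥ 0 ✓

This non-negativity is a fundamental property: relative entropy cannot be negative because it measures how different Q is from P.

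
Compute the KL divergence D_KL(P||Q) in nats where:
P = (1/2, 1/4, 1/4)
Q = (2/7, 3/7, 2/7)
0.1117 nats

KL divergence: D_KL(P||Q) = Σ p(x) log(p(x)/q(x))

Computing term by term:
  x=0: 1/2 × log_e[(1/2)/(2/7)] = 1/2 × 0.5596 = 0.2798
  x=1: 1/4 × log_e[(1/4)/(3/7)] = 1/4 × -0.5390 = -0.1347
  x=2: 1/4 × log_e[(1/4)/(2/7)] = 1/4 × -0.1335 = -0.0334

D_KL(P||Q) = 0.1117 nats

Note: KL divergence is always non-negative and equals 0 iff P = Q.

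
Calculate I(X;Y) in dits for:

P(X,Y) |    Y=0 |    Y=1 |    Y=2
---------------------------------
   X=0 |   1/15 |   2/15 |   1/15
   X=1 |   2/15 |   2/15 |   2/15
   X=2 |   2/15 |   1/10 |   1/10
0.0068 dits

Mutual information: I(X;Y) = H(X) + H(Y) - H(X,Y)

Marginals:
P(X) = (4/15, 2/5, 1/3), H(X) = 0.4713 dits
P(Y) = (1/3, 11/30, 3/10), H(Y) = 0.4757 dits

Joint entropy: H(X,Y) = 0.9402 dits

I(X;Y) = 0.4713 + 0.4757 - 0.9402 = 0.0068 dits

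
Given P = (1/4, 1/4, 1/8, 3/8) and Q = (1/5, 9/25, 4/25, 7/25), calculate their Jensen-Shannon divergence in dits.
0.0047 dits

Jensen-Shannon divergence is:
JSD(P||Q) = 0.5 × D_KL(P||M) + 0.5 × D_KL(Q||M)
where M = 0.5 × (P + Q) is the mixture distribution.

M = 0.5 × (1/4, 1/4, 1/8, 3/8) + 0.5 × (1/5, 9/25, 4/25, 7/25) = (9/40, 0.305, 0.1425, 0.3275)

D_KL(P||M) = 0.0048 dits
D_KL(Q||M) = 0.0047 dits

JSD(P||Q) = 0.5 × 0.0048 + 0.5 × 0.0047 = 0.0047 dits

Unlike KL divergence, JSD is symmetric and bounded: 0 ≤ JSD ≤ log(2).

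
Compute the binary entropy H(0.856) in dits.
0.1790 dits

The binary entropy function is:
H(p) = -p log(p) - (1-p) log(1-p)

H(0.856) = -0.856 × log_10(0.856) - 0.144 × log_10(0.144)
H(0.856) = 0.1790 dits

Note: Binary entropy is maximized at p=0.5 (H=1 bit) and minimized at p=0 or p=1 (H=0).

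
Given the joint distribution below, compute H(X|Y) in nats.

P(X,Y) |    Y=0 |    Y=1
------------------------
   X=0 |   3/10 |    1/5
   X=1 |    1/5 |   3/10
0.6730 nats

Using the chain rule: H(X|Y) = H(X,Y) - H(Y)

First, compute H(X,Y) = 1.3662 nats

Marginal P(Y) = (1/2, 1/2)
H(Y) = 0.6931 nats

H(X|Y) = H(X,Y) - H(Y) = 1.3662 - 0.6931 = 0.6730 nats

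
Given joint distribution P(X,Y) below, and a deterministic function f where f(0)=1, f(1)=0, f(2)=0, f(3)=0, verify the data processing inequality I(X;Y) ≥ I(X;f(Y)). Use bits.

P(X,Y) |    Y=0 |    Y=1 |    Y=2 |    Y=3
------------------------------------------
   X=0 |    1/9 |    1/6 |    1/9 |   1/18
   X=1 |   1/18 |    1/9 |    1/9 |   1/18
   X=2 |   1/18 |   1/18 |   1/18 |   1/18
I(X;Y) = 0.0239, I(X;f(Y)) = 0.0067, inequality holds: 0.0239 ≥ 0.0067

Data Processing Inequality: For any Markov chain X → Y → Z, we have I(X;Y) ≥ I(X;Z).

Here Z = f(Y) is a deterministic function of Y, forming X → Y → Z.

Original I(X;Y) = 0.0239 bits

After applying f:
P(X,Z) where Z=f(Y):
- P(X,Z=0) = P(X,Y=1) + P(X,Y=2) + P(X,Y=3)
- P(X,Z=1) = P(X,Y=0)

I(X;Z) = I(X;f(Y)) = 0.0067 bits

Verification: 0.0239 ≥ 0.0067 ✓

Information cannot be created by processing; the function f can only lose information about X.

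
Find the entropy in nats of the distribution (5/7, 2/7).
0.5983 nats

Shannon entropy is H(X) = -Σ p(x) log p(x).

For P = (5/7, 2/7):
H = -5/7 × log_e(5/7) -2/7 × log_e(2/7)
H = 0.5983 nats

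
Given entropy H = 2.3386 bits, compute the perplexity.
5.0581

Perplexity is 2^H (or exp(H) for natural log).

H = 2.3386 bits
Perplexity = 2^2.3386 = 5.0581

Interpretation: The model's uncertainty is equivalent to choosing uniformly among 5.1 options.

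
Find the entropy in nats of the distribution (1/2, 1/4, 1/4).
1.0397 nats

Shannon entropy is H(X) = -Σ p(x) log p(x).

For P = (1/2, 1/4, 1/4):
H = -1/2 × log_e(1/2) -1/4 × log_e(1/4) -1/4 × log_e(1/4)
H = 1.0397 nats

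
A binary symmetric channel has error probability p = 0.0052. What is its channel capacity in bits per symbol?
0.9531 bits

For a binary symmetric channel (BSC) with error probability p:
Capacity C = 1 - H(p) bits per symbol

where H(p) = -p log₂(p) - (1-p) log₂(1-p) is the binary entropy function.

H(0.0052) = 0.0469 bits
C = 1 - 0.0469 = 0.9531 bits per symbol

This means we can reliably transmit up to 0.9531 bits of information per channel use.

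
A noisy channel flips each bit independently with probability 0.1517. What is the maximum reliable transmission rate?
0.3859 bits

For a binary symmetric channel (BSC) with error probability p:
Capacity C = 1 - H(p) bits per symbol

where H(p) = -p log₂(p) - (1-p) log₂(1-p) is the binary entropy function.

H(0.1517) = 0.6141 bits
C = 1 - 0.6141 = 0.3859 bits per symbol

This means we can reliably transmit up to 0.3859 bits of information per channel use.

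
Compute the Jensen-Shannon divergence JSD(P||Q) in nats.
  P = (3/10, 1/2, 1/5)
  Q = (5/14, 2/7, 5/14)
0.0273 nats

Jensen-Shannon divergence is:
JSD(P||Q) = 0.5 × D_KL(P||M) + 0.5 × D_KL(Q||M)
where M = 0.5 × (P + Q) is the mixture distribution.

M = 0.5 × (3/10, 1/2, 1/5) + 0.5 × (5/14, 2/7, 5/14) = (0.328571, 11/28, 0.278571)

D_KL(P||M) = 0.0270 nats
D_KL(Q||M) = 0.0275 nats

JSD(P||Q) = 0.5 × 0.0270 + 0.5 × 0.0275 = 0.0273 nats

Unlike KL divergence, JSD is symmetric and bounded: 0 ≤ JSD ≤ log(2).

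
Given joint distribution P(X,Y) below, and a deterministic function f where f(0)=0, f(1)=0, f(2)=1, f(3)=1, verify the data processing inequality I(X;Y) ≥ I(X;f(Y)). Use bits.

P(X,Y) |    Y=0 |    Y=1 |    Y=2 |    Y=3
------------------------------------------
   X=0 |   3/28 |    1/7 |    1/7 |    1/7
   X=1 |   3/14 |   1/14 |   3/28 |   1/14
I(X;Y) = 0.0613, I(X;f(Y)) = 0.0160, inequality holds: 0.0613 ≥ 0.0160

Data Processing Inequality: For any Markov chain X → Y → Z, we have I(X;Y) ≥ I(X;Z).

Here Z = f(Y) is a deterministic function of Y, forming X → Y → Z.

Original I(X;Y) = 0.0613 bits

After applying f:
P(X,Z) where Z=f(Y):
- P(X,Z=0) = P(X,Y=0) + P(X,Y=1)
- P(X,Z=1) = P(X,Y=2) + P(X,Y=3)

I(X;Z) = I(X;f(Y)) = 0.0160 bits

Verification: 0.0613 ≥ 0.0160 ✓

Information cannot be created by processing; the function f can only lose information about X.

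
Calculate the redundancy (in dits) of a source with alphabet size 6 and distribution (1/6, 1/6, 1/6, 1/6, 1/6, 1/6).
0.0000 dits

Redundancy measures how far a source is from maximum entropy:
R = H_max - H(X)

Maximum entropy for 6 symbols: H_max = log_10(6) = 0.7782 dits
Actual entropy: H(X) = 0.7782 dits
Redundancy: R = 0.7782 - 0.7782 = 0.0000 dits

This redundancy represents potential for compression: the source could be compressed by 0.0000 dits per symbol.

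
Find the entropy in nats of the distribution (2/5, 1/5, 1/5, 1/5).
1.3322 nats

Shannon entropy is H(X) = -Σ p(x) log p(x).

For P = (2/5, 1/5, 1/5, 1/5):
H = -2/5 × log_e(2/5) -1/5 × log_e(1/5) -1/5 × log_e(1/5) -1/5 × log_e(1/5)
H = 1.3322 nats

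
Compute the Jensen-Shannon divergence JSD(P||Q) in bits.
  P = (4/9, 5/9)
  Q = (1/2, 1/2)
0.0022 bits

Jensen-Shannon divergence is:
JSD(P||Q) = 0.5 × D_KL(P||M) + 0.5 × D_KL(Q||M)
where M = 0.5 × (P + Q) is the mixture distribution.

M = 0.5 × (4/9, 5/9) + 0.5 × (1/2, 1/2) = (17/36, 19/36)

D_KL(P||M) = 0.0022 bits
D_KL(Q||M) = 0.0022 bits

JSD(P||Q) = 0.5 × 0.0022 + 0.5 × 0.0022 = 0.0022 bits

Unlike KL divergence, JSD is symmetric and bounded: 0 ≤ JSD ≤ log(2).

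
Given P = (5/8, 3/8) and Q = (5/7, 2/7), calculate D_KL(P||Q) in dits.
0.0080 dits

KL divergence: D_KL(P||Q) = Σ p(x) log(p(x)/q(x))

Computing term by term:
  x=0: 5/8 × log_10[(5/8)/(5/7)] = 5/8 × -0.0580 = -0.0362
  x=1: 3/8 × log_10[(3/8)/(2/7)] = 3/8 × 0.1181 = 0.0443

D_KL(P||Q) = 0.0080 dits

Note: KL divergence is always non-negative and equals 0 iff P = Q.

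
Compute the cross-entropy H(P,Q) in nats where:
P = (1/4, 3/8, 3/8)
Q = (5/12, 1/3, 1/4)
1.1507 nats

Cross-entropy: H(P,Q) = -Σ p(x) log q(x)

Alternatively: H(P,Q) = H(P) + D_KL(P||Q)
H(P) = 1.0822 nats
D_KL(P||Q) = 0.0685 nats

H(P,Q) = 1.0822 + 0.0685 = 1.1507 nats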